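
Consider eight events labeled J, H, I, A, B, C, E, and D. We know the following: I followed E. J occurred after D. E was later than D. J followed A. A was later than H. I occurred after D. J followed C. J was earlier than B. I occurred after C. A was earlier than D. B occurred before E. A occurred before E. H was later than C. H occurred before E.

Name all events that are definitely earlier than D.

Directly stated before D: A.
C reaches D via C → H → A → D.
H reaches D via H → A → D.
No chain forces J (or any of the others) ahead of D.

A, C, H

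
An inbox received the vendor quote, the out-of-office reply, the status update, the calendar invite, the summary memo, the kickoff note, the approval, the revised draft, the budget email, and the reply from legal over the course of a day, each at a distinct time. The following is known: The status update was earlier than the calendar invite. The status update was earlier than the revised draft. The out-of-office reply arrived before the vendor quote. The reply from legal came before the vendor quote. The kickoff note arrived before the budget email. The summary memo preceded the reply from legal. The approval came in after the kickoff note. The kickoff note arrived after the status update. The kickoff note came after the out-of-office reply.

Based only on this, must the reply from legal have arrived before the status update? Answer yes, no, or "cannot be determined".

cannot be determined

No chain of stated constraints runs from the reply from legal to the status update, and none runs from the status update to the reply from legal either.
So the relative order of the reply from legal and the status update is not fixed by the given facts.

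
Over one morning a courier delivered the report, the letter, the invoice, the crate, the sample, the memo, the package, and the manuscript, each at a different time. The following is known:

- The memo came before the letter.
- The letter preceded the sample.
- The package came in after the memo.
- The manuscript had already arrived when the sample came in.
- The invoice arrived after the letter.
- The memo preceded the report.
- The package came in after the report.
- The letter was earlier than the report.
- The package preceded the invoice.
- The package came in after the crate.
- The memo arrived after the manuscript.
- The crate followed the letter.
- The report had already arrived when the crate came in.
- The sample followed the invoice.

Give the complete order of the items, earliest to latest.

The constraints fix every adjacent pair, so only one ordering works:
the manuscript → the memo → the letter → the report → the crate → the package → the invoice → the sample.

the manuscript, the memo, the letter, the report, the crate, the package, the invoice, the sample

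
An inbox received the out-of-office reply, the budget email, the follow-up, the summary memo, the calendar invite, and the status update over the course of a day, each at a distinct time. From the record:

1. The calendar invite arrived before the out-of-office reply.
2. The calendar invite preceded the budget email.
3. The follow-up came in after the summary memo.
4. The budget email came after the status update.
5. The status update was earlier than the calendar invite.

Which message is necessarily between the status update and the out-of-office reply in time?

Tracing the constraints gives the status update → the calendar invite → the out-of-office reply, so the calendar invite sits after the status update and before the out-of-office reply.
No other message is forced both after the status update and before the out-of-office reply.

the calendar invite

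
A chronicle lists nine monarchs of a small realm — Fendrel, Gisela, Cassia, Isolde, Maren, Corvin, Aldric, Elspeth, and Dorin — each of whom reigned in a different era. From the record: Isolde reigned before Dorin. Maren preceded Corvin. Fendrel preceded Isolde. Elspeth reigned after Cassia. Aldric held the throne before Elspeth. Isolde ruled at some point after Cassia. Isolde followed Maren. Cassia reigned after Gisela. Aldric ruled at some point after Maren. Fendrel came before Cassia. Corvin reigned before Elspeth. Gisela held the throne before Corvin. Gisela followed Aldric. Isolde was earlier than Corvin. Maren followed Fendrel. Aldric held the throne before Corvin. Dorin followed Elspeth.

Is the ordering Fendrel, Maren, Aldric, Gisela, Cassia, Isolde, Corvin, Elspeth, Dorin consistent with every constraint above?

yes

Check each stated constraint against the proposed order — e.g. Aldric is ahead of Elspeth; Maren is ahead of Corvin. Every pair is in the required order; nothing is violated.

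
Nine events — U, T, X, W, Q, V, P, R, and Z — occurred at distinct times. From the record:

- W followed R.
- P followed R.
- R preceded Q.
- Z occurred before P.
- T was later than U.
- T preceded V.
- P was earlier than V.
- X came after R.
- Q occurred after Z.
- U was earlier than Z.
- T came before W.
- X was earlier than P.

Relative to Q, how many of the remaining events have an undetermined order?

5

Forced before Q: R, U, and Z.
That leaves P, T, V, W, and X with no forced order relative to Q — 5.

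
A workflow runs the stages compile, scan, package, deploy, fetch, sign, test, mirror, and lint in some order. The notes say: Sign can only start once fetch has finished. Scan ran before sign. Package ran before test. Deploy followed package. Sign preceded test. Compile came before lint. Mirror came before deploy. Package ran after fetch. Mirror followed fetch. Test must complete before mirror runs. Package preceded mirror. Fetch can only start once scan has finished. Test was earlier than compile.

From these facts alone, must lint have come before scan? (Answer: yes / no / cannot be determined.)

no

Tracing the constraints gives scan → sign → test → compile → lint, so scan must come before lint.
That means lint cannot be before scan.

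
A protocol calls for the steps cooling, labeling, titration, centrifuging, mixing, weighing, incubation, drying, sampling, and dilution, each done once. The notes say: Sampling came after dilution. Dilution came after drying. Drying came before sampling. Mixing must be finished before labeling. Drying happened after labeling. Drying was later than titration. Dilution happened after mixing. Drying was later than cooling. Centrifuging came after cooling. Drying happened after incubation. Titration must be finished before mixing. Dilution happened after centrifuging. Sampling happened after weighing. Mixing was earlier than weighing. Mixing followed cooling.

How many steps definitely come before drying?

5

Directly stated before drying: cooling, incubation, labeling, and titration.
Mixing reaches drying via mixing → labeling → drying.
No chain forces sampling (or any of the others) ahead of drying.
That's cooling, incubation, labeling, mixing, and titration — 5 in all.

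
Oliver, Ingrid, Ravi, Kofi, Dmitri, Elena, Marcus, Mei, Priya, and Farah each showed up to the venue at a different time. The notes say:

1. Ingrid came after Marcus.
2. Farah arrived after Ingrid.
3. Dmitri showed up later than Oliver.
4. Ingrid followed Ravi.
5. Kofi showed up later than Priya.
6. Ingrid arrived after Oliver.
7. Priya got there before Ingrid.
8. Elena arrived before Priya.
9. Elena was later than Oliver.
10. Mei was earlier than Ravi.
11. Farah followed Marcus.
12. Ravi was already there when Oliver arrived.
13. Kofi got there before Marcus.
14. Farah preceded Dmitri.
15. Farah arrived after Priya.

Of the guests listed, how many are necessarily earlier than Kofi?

Directly stated before Kofi: Priya.
Elena reaches Kofi via Elena → Priya → Kofi.
Mei reaches Kofi via Mei → Ravi → Oliver → Elena → Priya → Kofi.
Oliver reaches Kofi via Oliver → Elena → Priya → Kofi.
Likewise Ravi reaches Kofi by chaining the stated constraints.
That's Elena, Mei, Oliver, Priya, and Ravi — 5 in all.

5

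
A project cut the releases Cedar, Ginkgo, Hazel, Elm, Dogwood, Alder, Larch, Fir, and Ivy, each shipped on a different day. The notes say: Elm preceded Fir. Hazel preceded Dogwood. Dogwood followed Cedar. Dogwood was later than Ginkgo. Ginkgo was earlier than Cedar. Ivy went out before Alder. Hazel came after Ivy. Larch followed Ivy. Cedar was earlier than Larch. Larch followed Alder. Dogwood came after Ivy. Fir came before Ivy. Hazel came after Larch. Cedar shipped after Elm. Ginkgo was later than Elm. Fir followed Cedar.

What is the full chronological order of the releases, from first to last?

Elm, Ginkgo, Cedar, Fir, Ivy, Alder, Larch, Hazel, Dogwood

The constraints fix every adjacent pair, so only one ordering works:
Elm → Ginkgo → Cedar → Fir → Ivy → Alder → Larch → Hazel → Dogwood.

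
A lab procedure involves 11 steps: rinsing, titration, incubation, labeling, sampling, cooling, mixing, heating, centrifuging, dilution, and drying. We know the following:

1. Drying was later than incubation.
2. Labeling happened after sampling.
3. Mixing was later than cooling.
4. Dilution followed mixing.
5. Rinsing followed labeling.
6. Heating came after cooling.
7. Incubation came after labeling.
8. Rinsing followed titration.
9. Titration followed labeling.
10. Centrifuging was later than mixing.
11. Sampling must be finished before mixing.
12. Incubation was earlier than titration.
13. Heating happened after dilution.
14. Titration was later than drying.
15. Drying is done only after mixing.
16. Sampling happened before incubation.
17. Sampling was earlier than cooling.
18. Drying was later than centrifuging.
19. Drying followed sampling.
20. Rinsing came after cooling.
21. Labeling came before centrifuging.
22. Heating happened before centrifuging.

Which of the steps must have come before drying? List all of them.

centrifuging, cooling, dilution, heating, incubation, labeling, mixing, sampling

Directly stated before drying: centrifuging, incubation, mixing, and sampling.
Cooling reaches drying via cooling → mixing → drying.
Dilution reaches drying via dilution → heating → centrifuging → drying.
Heating reaches drying via heating → centrifuging → drying.
Likewise labeling reaches drying by chaining the stated constraints.
No chain forces rinsing (or any of the others) ahead of drying.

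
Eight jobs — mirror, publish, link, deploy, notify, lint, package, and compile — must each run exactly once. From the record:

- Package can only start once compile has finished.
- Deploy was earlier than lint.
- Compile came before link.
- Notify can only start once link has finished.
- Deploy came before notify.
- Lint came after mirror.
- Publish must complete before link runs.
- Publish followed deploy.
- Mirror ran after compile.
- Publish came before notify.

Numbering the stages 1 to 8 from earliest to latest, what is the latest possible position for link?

Link must come before notify — 1 stage forced after it.
Everything else can be placed before link in some valid order, so link can sit as late as position 8 − 1 = 7.

7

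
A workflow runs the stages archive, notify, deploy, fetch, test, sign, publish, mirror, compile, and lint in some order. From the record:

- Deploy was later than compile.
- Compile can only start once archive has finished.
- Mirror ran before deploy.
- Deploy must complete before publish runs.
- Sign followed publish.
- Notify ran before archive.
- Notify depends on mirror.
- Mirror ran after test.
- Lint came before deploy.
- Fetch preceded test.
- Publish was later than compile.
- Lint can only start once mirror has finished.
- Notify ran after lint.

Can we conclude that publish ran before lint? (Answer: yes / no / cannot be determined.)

Tracing the constraints gives lint → deploy → publish, so lint must come before publish.
That means publish cannot be before lint.

no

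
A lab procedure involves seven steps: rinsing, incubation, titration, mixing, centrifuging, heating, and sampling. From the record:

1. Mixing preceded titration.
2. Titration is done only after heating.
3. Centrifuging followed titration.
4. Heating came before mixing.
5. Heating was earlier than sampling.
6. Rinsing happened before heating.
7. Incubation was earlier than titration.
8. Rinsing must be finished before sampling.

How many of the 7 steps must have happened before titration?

4

Directly stated before titration: heating, incubation, and mixing.
Rinsing reaches titration via rinsing → heating → titration.
No chain forces centrifuging (or any of the others) ahead of titration.
That's heating, incubation, mixing, and rinsing — 4 in all.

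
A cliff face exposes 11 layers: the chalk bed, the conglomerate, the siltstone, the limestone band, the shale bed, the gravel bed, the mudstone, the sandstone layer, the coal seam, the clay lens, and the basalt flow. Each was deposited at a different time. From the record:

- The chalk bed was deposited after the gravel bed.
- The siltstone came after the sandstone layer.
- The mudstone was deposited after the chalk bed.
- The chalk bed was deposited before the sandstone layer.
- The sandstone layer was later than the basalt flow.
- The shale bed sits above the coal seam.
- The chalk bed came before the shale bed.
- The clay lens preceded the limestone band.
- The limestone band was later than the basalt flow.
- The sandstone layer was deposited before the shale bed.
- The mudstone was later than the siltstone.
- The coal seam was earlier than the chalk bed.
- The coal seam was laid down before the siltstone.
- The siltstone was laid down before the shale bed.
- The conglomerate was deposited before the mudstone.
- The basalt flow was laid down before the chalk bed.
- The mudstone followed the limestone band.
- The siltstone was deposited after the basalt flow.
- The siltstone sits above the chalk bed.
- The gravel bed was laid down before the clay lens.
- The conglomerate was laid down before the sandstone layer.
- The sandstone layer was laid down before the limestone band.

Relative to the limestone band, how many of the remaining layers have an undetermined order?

2

Forced before the limestone band: the basalt flow, the chalk bed, the clay lens, the coal seam, the conglomerate, the gravel bed, and the sandstone layer; forced after the limestone band: the mudstone.
That leaves the shale bed and the siltstone with no forced order relative to the limestone band — 2.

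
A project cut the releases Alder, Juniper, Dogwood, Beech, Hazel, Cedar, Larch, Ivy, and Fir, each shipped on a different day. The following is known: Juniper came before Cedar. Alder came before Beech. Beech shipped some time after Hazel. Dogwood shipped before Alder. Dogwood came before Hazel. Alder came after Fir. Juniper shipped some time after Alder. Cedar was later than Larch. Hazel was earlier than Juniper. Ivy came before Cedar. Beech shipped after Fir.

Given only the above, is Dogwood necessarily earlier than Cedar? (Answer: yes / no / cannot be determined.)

yes

Chain the constraints: Dogwood → Alder → Juniper → Cedar. Each link is directly stated, so Dogwood comes before Cedar.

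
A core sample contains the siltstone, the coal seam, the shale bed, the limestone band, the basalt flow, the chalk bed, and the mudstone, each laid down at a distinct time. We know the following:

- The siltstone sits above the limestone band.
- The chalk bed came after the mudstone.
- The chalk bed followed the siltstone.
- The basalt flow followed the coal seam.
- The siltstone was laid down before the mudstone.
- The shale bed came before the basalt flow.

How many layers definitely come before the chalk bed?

3

Directly stated before the chalk bed: the mudstone and the siltstone.
The limestone band reaches the chalk bed via the limestone band → the siltstone → the chalk bed.
That's the limestone band, the mudstone, and the siltstone — 3 in all.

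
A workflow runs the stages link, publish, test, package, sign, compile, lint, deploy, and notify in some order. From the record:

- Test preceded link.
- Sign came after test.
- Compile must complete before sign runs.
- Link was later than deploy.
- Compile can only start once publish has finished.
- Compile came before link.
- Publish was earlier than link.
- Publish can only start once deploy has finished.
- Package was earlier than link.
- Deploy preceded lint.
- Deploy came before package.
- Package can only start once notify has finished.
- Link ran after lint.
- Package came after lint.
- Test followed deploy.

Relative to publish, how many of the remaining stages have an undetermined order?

Forced before publish: deploy; forced after publish: compile, link, and sign.
That leaves lint, notify, package, and test with no forced order relative to publish — 4.

4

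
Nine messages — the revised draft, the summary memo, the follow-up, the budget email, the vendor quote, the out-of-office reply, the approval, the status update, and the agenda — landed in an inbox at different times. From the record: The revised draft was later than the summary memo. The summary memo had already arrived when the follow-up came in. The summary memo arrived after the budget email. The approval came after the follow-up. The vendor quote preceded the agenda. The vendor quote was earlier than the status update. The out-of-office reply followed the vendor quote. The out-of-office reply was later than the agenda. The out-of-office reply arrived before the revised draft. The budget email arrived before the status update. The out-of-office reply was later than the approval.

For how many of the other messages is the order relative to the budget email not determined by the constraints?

Forced after the budget email: the approval, the follow-up, the out-of-office reply, the revised draft, the status update, and the summary memo.
That leaves the agenda and the vendor quote with no forced order relative to the budget email — 2.

2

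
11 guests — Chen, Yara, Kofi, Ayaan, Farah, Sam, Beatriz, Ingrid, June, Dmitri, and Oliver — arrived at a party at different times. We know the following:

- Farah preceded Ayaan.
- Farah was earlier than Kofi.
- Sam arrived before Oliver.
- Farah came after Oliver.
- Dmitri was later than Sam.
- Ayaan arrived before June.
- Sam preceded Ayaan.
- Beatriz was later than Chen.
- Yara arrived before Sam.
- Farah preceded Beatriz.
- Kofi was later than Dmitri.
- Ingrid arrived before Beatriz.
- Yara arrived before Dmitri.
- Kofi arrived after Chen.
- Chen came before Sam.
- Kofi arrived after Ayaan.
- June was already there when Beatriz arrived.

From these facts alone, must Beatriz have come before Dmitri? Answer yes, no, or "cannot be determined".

cannot be determined

No chain of stated constraints runs from Beatriz to Dmitri, and none runs from Dmitri to Beatriz either.
So the relative order of Beatriz and Dmitri is not fixed by the given facts.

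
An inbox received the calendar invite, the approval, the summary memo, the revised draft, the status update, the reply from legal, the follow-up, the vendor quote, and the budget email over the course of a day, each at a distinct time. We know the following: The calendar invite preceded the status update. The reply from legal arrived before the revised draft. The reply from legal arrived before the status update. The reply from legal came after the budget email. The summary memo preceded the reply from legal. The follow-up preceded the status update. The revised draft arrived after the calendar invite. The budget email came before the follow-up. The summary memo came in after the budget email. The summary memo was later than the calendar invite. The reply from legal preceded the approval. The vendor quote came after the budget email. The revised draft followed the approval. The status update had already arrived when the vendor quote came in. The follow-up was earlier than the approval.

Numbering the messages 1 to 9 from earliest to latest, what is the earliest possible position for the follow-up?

The budget email must come before the follow-up — 1 forced predecessor.
Nothing else is forced ahead of the follow-up, so its earliest slot is position 1 + 1 = 2.

2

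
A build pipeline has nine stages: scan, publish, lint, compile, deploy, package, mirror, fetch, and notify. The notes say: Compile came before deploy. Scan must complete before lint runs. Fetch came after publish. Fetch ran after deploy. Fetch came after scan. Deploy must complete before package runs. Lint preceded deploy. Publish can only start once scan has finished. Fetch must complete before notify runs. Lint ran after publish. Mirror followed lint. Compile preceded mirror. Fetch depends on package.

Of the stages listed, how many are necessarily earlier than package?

5

Directly stated before package: deploy.
Compile reaches package via compile → deploy → package.
Lint reaches package via lint → deploy → package.
Publish reaches package via publish → lint → deploy → package.
Likewise scan reaches package by chaining the stated constraints.
No chain forces fetch (or any of the others) ahead of package.
That's compile, deploy, lint, publish, and scan — 5 in all.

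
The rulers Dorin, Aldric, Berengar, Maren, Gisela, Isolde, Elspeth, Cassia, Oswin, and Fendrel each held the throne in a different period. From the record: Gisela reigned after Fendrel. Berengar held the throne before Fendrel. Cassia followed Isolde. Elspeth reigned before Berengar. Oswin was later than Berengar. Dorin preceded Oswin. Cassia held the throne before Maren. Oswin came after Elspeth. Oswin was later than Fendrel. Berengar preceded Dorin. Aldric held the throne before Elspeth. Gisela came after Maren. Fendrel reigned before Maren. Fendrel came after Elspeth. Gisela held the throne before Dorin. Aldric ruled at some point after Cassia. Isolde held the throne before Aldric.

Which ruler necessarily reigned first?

Isolde has a chain of constraints placing them before every other ruler, so Isolde must be first.

Isolde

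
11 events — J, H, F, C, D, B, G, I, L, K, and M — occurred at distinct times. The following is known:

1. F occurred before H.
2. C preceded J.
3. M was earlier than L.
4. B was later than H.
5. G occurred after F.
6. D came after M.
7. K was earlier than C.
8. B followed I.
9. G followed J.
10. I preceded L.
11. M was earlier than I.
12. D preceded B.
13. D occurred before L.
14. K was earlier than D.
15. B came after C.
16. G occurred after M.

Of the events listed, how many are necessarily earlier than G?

5

Directly stated before G: F, J, and M.
C reaches G via C → J → G.
K reaches G via K → C → J → G.
That's C, F, J, K, and M — 5 in all.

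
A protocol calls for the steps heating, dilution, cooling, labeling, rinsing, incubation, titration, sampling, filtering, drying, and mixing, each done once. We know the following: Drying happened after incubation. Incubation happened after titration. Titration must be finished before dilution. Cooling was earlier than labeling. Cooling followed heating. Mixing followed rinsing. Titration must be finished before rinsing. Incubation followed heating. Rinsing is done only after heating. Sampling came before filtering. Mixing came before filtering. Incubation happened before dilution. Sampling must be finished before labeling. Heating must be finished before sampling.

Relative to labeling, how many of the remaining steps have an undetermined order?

Forced before labeling: cooling, heating, and sampling.
That leaves dilution, drying, filtering, incubation, mixing, rinsing, and titration with no forced order relative to labeling — 7.

7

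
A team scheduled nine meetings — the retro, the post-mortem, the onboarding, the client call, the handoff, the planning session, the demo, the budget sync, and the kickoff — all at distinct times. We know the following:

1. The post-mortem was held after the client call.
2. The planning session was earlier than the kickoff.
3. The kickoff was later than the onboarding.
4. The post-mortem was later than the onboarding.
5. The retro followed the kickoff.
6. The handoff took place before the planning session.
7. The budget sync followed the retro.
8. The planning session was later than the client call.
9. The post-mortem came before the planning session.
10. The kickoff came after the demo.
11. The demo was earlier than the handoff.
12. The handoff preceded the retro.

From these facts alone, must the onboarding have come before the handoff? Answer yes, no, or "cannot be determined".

cannot be determined

No chain of stated constraints runs from the onboarding to the handoff, and none runs from the handoff to the onboarding either.
So the relative order of the onboarding and the handoff is not fixed by the given facts.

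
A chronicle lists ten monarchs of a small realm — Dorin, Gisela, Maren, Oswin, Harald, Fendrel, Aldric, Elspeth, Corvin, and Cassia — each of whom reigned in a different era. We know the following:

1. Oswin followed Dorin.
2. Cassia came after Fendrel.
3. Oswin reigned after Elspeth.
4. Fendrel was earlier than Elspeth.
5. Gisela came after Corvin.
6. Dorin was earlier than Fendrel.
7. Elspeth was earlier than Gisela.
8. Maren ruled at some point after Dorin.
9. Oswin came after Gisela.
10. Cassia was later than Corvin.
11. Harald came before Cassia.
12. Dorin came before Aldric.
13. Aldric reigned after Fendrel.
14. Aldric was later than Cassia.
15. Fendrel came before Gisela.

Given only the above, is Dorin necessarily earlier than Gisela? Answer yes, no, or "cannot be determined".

yes

Chain the constraints: Dorin → Fendrel → Gisela. Each link is directly stated, so Dorin comes before Gisela.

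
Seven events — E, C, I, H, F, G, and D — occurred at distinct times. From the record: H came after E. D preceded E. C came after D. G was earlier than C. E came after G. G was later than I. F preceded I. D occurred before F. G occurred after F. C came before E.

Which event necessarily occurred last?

H

Every other event has a chain of constraints placing it before H, so H is last.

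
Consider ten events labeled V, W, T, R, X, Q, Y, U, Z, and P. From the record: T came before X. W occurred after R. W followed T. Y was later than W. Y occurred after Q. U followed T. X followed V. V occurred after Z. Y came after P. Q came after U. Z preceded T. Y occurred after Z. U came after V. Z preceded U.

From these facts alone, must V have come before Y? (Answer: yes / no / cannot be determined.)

yes

Chain the constraints: V → U → Q → Y. Each link is directly stated, so V comes before Y.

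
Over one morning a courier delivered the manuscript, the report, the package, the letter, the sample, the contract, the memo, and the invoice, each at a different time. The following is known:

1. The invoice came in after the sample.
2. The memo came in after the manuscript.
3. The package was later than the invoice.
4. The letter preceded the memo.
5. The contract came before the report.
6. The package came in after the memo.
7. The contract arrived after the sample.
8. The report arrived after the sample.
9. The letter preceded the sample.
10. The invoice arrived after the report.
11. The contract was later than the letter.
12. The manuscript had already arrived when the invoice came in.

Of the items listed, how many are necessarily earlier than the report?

Directly stated before the report: the contract and the sample.
The letter reaches the report via the letter → the sample → the report.
No chain forces the invoice (or any of the others) ahead of the report.
That's the contract, the letter, and the sample — 3 in all.

3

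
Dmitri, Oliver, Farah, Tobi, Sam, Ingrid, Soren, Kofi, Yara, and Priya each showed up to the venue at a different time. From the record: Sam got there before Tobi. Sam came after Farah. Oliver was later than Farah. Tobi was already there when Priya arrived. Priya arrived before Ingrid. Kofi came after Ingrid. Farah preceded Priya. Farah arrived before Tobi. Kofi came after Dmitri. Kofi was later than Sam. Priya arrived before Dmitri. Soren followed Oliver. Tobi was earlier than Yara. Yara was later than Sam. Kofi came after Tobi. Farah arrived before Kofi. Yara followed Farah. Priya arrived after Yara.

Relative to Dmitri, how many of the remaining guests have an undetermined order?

3

Forced before Dmitri: Farah, Priya, Sam, Tobi, and Yara; forced after Dmitri: Kofi.
That leaves Ingrid, Oliver, and Soren with no forced order relative to Dmitri — 3.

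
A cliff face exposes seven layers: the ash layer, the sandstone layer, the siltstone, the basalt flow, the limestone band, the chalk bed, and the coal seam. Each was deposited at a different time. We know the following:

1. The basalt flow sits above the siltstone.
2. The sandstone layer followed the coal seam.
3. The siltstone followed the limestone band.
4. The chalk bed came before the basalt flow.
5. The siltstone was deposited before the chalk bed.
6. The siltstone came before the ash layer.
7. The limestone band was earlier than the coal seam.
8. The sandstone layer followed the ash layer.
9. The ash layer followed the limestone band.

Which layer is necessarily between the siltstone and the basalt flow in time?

the chalk bed

Tracing the constraints gives the siltstone → the chalk bed → the basalt flow, so the chalk bed sits after the siltstone and before the basalt flow.
No other layer is forced both after the siltstone and before the basalt flow.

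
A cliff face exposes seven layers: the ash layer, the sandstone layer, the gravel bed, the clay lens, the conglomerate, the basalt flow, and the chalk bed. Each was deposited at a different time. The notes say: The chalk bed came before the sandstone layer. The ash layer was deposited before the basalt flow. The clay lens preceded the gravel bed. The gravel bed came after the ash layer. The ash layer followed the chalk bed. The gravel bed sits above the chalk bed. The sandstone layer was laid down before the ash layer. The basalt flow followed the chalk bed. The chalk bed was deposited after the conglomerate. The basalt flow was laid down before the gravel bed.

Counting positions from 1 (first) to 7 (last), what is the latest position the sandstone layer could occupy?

4

The sandstone layer must come before the ash layer, the basalt flow, and the gravel bed — 3 layers forced after it.
Everything else can be placed before the sandstone layer in some valid order, so the sandstone layer can sit as late as position 7 − 3 = 4.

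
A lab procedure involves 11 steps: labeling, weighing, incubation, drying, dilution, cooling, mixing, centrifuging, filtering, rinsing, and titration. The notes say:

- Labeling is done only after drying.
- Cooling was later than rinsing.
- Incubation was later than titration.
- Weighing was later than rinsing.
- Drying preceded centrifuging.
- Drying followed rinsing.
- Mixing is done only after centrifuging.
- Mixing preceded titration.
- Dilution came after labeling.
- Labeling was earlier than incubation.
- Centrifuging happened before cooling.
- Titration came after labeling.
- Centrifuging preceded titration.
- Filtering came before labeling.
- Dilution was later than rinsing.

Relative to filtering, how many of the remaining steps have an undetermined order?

Forced after filtering: dilution, incubation, labeling, and titration.
That leaves centrifuging, cooling, drying, mixing, rinsing, and weighing with no forced order relative to filtering — 6.

6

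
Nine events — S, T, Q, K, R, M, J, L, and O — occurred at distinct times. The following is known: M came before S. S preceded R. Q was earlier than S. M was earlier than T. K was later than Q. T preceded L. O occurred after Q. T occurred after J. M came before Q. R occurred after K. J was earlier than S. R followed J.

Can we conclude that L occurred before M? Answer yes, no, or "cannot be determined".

Tracing the constraints gives M → T → L, so M must come before L.
That means L cannot be before M.

no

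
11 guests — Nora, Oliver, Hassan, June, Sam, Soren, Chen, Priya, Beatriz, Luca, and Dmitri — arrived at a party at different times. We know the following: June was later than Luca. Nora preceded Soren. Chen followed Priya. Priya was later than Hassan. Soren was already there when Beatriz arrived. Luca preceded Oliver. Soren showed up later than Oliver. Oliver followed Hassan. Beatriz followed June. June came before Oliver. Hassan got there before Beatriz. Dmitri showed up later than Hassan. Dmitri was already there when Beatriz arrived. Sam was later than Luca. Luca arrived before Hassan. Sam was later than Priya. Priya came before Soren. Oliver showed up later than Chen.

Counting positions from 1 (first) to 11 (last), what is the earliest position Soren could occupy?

8

Chen, Hassan, June, Luca, Nora, Oliver, and Priya must all come before Soren — 7 forced predecessors.
Nothing else is forced ahead of Soren, so their earliest slot is position 7 + 1 = 8.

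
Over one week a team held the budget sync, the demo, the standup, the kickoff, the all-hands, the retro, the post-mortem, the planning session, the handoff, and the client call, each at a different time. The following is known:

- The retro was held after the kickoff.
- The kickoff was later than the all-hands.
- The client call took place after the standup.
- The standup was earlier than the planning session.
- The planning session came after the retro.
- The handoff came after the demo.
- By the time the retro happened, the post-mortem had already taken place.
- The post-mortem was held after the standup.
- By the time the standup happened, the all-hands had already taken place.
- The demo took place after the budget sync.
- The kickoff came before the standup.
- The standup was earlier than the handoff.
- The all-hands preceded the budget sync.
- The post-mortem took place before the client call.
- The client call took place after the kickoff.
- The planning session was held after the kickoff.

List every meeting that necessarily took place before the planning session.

the all-hands, the kickoff, the post-mortem, the retro, the standup

Directly stated before the planning session: the kickoff, the retro, and the standup.
The all-hands reaches the planning session via the all-hands → the kickoff → the planning session.
The post-mortem reaches the planning session via the post-mortem → the retro → the planning session.
No chain forces the handoff (or any of the others) ahead of the planning session.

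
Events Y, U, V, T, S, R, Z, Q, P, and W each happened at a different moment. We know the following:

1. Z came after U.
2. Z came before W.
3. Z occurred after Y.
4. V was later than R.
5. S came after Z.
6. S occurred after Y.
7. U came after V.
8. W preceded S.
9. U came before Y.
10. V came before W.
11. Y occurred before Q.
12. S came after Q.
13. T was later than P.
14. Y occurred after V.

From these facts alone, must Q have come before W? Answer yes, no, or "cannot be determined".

No chain of stated constraints runs from Q to W, and none runs from W to Q either.
So the relative order of Q and W is not fixed by the given facts.

cannot be determined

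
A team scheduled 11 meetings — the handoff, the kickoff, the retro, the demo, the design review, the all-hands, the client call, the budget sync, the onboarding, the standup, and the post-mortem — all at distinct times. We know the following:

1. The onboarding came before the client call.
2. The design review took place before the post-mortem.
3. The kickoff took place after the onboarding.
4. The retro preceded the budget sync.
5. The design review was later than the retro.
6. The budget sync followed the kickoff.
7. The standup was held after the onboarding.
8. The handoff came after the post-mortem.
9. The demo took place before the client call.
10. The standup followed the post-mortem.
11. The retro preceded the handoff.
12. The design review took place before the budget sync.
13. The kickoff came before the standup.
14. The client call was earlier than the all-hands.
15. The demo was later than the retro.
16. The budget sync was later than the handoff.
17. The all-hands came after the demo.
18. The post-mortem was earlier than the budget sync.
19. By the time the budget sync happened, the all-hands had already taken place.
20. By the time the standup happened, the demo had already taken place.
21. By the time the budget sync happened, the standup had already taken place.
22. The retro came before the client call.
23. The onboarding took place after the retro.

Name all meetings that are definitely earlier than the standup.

the demo, the design review, the kickoff, the onboarding, the post-mortem, the retro

Directly stated before the standup: the demo, the kickoff, the onboarding, and the post-mortem.
The design review reaches the standup via the design review → the post-mortem → the standup.
The retro reaches the standup via the retro → the onboarding → the standup.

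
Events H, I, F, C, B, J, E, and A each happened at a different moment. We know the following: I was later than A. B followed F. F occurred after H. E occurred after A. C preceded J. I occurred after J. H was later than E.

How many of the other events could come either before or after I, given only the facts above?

Forced before I: A, C, and J.
That leaves B, E, F, and H with no forced order relative to I — 4.

4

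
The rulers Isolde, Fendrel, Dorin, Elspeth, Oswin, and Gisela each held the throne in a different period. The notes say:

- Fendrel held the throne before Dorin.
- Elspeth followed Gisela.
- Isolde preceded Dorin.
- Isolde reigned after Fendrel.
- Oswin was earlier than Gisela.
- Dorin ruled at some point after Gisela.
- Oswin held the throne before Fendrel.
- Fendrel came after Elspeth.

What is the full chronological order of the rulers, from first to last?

Oswin, Gisela, Elspeth, Fendrel, Isolde, Dorin

The constraints fix every adjacent pair, so only one ordering works:
Oswin → Gisela → Elspeth → Fendrel → Isolde → Dorin.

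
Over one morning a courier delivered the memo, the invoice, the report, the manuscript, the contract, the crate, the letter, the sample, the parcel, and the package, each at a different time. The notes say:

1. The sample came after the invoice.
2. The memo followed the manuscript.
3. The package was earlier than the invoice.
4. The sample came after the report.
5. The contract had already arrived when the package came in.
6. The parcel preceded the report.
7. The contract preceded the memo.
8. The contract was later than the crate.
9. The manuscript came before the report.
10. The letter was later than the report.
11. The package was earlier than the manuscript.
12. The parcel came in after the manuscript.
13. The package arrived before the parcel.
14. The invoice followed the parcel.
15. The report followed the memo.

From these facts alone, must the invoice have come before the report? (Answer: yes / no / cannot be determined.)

cannot be determined

No chain of stated constraints runs from the invoice to the report, and none runs from the report to the invoice either.
So the relative order of the invoice and the report is not fixed by the given facts.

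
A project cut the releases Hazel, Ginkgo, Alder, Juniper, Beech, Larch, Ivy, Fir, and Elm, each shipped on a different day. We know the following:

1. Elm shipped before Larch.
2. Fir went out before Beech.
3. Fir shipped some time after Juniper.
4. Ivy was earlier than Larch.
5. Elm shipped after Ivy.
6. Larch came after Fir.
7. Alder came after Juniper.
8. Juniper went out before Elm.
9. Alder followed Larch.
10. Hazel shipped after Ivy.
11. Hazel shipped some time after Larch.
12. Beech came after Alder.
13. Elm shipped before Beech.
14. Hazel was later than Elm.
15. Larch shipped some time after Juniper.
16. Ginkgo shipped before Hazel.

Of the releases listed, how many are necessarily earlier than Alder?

5

Directly stated before Alder: Juniper and Larch.
Elm reaches Alder via Elm → Larch → Alder.
Fir reaches Alder via Fir → Larch → Alder.
Ivy reaches Alder via Ivy → Larch → Alder.
No chain forces Beech (or any of the others) ahead of Alder.
That's Elm, Fir, Ivy, Juniper, and Larch — 5 in all.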